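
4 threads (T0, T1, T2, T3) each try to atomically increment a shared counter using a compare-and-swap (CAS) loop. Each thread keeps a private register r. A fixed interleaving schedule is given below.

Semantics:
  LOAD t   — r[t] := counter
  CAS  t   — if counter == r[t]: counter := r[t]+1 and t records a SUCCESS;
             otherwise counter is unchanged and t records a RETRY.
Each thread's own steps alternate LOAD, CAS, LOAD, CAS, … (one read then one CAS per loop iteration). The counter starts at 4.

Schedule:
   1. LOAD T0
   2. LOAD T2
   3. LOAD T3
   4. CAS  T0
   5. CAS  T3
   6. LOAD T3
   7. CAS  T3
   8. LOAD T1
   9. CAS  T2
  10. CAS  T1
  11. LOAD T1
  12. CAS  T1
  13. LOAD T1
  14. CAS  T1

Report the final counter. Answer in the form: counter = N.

#1 T0 reads 4
#2 T2 reads 4
#3 T3 reads 4
#4 T0 CAS(4→5) writes; counter now 5
#5 T3 CAS(4→5) fails; counter now 5
#6 T3 reads 5
#7 T3 CAS(5→6) writes; counter now 6
#8 T1 reads 6
#9 T2 CAS(4→5) fails; counter now 6
#10 T1 CAS(6→7) writes; counter now 7
#11 T1 reads 7
#12 T1 CAS(7→8) writes; counter now 8
#13 T1 reads 8
#14 T1 CAS(8→9) writes; counter now 9

counter = 9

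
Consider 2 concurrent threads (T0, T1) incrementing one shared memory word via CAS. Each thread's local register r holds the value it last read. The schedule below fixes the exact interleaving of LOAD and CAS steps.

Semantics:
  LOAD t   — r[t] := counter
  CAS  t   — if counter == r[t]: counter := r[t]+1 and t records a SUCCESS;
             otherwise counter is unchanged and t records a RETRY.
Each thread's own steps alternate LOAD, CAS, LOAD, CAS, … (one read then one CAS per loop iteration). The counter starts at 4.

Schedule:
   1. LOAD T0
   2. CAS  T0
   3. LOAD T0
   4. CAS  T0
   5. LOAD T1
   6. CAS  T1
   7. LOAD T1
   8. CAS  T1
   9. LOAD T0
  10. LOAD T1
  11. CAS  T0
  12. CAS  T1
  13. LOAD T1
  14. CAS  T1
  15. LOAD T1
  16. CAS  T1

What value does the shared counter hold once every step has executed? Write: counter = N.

counter = 11

step 1: T0 LOAD ⇒ load; ctr=4 reg=4
step 2: T0 CAS ⇒ ok; ctr=5 reg=4
step 3: T0 LOAD ⇒ load; ctr=5 reg=5
step 4: T0 CAS ⇒ ok; ctr=6 reg=5
step 5: T1 LOAD ⇒ load; ctr=6 reg=6
step 6: T1 CAS ⇒ ok; ctr=7 reg=6
step 7: T1 LOAD ⇒ load; ctr=7 reg=7
step 8: T1 CAS ⇒ ok; ctr=8 reg=7
step 9: T0 LOAD ⇒ load; ctr=8 reg=8
step 10: T1 LOAD ⇒ load; ctr=8 reg=8
step 11: T0 CAS ⇒ ok; ctr=9 reg=8
step 12: T1 CAS ⇒ retry; ctr=9 reg=8
step 13: T1 LOAD ⇒ load; ctr=9 reg=9
step 14: T1 CAS ⇒ ok; ctr=10 reg=9
step 15: T1 LOAD ⇒ load; ctr=10 reg=10
step 16: T1 CAS ⇒ ok; ctr=11 reg=10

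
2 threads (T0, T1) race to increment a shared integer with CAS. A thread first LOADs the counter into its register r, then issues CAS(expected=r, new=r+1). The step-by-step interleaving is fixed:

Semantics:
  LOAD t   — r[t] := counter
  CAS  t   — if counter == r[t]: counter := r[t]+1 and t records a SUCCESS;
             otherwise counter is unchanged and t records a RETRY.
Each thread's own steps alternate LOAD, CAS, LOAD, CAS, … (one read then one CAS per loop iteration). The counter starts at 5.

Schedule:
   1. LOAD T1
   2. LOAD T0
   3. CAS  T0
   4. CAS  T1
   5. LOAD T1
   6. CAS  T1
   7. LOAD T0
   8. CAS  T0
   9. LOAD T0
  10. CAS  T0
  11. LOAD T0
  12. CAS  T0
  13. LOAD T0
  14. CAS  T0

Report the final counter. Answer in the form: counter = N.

1. LOAD T1 → mem=5 r[T1]=5 [LOAD]
2. LOAD T0 → mem=5 r[T0]=5 [LOAD]
3. CAS T0 → mem=6 r[T0]=5 [OK]
4. CAS T1 → mem=6 r[T1]=5 [RETRY]
5. LOAD T1 → mem=6 r[T1]=6 [LOAD]
6. CAS T1 → mem=7 r[T1]=6 [OK]
7. LOAD T0 → mem=7 r[T0]=7 [LOAD]
8. CAS T0 → mem=8 r[T0]=7 [OK]
9. LOAD T0 → mem=8 r[T0]=8 [LOAD]
10. CAS T0 → mem=9 r[T0]=8 [OK]
11. LOAD T0 → mem=9 r[T0]=9 [LOAD]
12. CAS T0 → mem=10 r[T0]=9 [OK]
13. LOAD T0 → mem=10 r[T0]=10 [LOAD]
14. CAS T0 → mem=11 r[T0]=10 [OK]

counter = 11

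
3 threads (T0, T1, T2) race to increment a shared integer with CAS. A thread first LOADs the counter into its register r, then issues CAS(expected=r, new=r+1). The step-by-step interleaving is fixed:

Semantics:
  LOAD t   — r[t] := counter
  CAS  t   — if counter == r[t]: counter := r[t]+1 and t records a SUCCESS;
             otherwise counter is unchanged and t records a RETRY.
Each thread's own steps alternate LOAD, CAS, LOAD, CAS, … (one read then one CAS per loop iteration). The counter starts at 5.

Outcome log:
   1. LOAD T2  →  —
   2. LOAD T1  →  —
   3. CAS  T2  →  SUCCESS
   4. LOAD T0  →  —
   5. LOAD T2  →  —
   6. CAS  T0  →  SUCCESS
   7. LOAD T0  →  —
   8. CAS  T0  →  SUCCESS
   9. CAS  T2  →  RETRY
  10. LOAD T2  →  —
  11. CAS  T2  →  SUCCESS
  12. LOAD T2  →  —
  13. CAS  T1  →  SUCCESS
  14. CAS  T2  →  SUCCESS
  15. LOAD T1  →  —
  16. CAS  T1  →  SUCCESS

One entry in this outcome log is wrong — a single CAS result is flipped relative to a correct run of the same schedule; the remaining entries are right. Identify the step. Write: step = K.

Re-executing:
1. LOAD T2 → mem=5 r[T2]=5 [LOAD]
2. LOAD T1 → mem=5 r[T1]=5 [LOAD]
3. CAS T2 → mem=6 r[T2]=5 [OK]
4. LOAD T0 → mem=6 r[T0]=6 [LOAD]
5. LOAD T2 → mem=6 r[T2]=6 [LOAD]
6. CAS T0 → mem=7 r[T0]=6 [OK]
7. LOAD T0 → mem=7 r[T0]=7 [LOAD]
8. CAS T0 → mem=8 r[T0]=7 [OK]
9. CAS T2 → mem=8 r[T2]=6 [RETRY]
10. LOAD T2 → mem=8 r[T2]=8 [LOAD]
11. CAS T2 → mem=9 r[T2]=8 [OK]
12. LOAD T2 → mem=9 r[T2]=9 [LOAD]
13. CAS T1 → mem=9 r[T1]=5 [RETRY]
14. CAS T2 → mem=10 r[T2]=9 [OK]
15. LOAD T1 → mem=10 r[T1]=10 [LOAD]
16. CAS T1 → mem=11 r[T1]=10 [OK]
Log disagrees first at step 13.

step = 13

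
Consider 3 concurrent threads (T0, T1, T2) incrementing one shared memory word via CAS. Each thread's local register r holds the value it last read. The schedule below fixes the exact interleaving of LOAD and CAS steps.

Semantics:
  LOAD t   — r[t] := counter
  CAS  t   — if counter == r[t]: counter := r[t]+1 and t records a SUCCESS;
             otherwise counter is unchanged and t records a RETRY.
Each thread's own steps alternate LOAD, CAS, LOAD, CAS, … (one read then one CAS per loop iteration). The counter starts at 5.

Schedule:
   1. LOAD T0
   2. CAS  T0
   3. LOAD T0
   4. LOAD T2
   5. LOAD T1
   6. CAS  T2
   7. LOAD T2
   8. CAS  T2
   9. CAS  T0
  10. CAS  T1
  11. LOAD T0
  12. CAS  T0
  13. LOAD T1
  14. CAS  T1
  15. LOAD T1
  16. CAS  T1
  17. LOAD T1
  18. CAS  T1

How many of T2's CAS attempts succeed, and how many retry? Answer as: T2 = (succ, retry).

[1] T0.load  rd  (counter 5, T0.r 5)
[2] T0.cas  hit  (counter 6, T0.r 5)
[3] T0.load  rd  (counter 6, T0.r 6)
[4] T2.load  rd  (counter 6, T2.r 6)
[5] T1.load  rd  (counter 6, T1.r 6)
[6] T2.cas  hit  (counter 7, T2.r 6)
[7] T2.load  rd  (counter 7, T2.r 7)
[8] T2.cas  hit  (counter 8, T2.r 7)
[9] T0.cas  miss  (counter 8, T0.r 6)
[10] T1.cas  miss  (counter 8, T1.r 6)
[11] T0.load  rd  (counter 8, T0.r 8)
[12] T0.cas  hit  (counter 9, T0.r 8)
[13] T1.load  rd  (counter 9, T1.r 9)
[14] T1.cas  hit  (counter 10, T1.r 9)
[15] T1.load  rd  (counter 10, T1.r 10)
[16] T1.cas  hit  (counter 11, T1.r 10)
[17] T1.load  rd  (counter 11, T1.r 11)
[18] T1.cas  hit  (counter 12, T1.r 11)

T2 = (2, 0)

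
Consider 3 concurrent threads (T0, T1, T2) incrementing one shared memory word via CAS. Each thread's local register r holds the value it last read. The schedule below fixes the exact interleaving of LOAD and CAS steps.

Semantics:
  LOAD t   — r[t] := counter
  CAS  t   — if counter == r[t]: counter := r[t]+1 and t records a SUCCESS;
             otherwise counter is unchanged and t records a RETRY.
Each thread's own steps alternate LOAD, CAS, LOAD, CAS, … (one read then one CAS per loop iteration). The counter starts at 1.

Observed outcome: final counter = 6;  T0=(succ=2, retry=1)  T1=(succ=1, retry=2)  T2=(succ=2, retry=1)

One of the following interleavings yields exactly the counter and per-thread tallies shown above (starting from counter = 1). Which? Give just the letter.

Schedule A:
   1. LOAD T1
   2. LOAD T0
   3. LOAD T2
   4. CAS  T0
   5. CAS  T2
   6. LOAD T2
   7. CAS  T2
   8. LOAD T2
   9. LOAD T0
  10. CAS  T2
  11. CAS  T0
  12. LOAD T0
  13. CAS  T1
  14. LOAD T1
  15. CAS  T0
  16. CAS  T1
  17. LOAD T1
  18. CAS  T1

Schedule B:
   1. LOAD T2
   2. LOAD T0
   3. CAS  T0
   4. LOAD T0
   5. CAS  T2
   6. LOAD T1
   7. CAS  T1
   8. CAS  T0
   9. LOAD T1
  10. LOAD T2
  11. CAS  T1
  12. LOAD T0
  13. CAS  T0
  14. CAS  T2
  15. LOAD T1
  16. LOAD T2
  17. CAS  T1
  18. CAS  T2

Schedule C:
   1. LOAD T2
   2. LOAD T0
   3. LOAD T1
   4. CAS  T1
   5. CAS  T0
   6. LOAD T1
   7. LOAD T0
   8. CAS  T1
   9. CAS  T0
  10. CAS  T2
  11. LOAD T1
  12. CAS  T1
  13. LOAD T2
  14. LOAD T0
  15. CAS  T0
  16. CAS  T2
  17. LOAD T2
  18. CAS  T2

Run A:
step 1: T1 LOAD ⇒ load; ctr=1 reg=1
step 2: T0 LOAD ⇒ load; ctr=1 reg=1
step 3: T2 LOAD ⇒ load; ctr=1 reg=1
step 4: T0 CAS ⇒ ok; ctr=2 reg=1
step 5: T2 CAS ⇒ retry; ctr=2 reg=1
step 6: T2 LOAD ⇒ load; ctr=2 reg=2
step 7: T2 CAS ⇒ ok; ctr=3 reg=2
step 8: T2 LOAD ⇒ load; ctr=3 reg=3
step 9: T0 LOAD ⇒ load; ctr=3 reg=3
step 10: T2 CAS ⇒ ok; ctr=4 reg=3
step 11: T0 CAS ⇒ retry; ctr=4 reg=3
step 12: T0 LOAD ⇒ load; ctr=4 reg=4
step 13: T1 CAS ⇒ retry; ctr=4 reg=1
step 14: T1 LOAD ⇒ load; ctr=4 reg=4
step 15: T0 CAS ⇒ ok; ctr=5 reg=4
step 16: T1 CAS ⇒ retry; ctr=5 reg=4
step 17: T1 LOAD ⇒ load; ctr=5 reg=5
step 18: T1 CAS ⇒ ok; ctr=6 reg=5

A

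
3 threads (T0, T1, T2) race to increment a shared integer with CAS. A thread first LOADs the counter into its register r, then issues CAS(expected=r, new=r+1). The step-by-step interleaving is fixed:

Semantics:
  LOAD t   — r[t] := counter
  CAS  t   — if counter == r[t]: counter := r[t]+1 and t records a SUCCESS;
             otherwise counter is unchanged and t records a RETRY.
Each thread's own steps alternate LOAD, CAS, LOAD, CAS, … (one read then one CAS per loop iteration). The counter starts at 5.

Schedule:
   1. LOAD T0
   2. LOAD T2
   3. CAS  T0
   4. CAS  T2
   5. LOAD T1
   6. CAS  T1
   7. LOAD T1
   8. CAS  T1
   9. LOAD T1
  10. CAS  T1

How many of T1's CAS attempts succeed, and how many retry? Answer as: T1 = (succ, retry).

T1 = (3, 0)

#1 T0 reads 5
#2 T2 reads 5
#3 T0 CAS(5→6) writes; counter now 6
#4 T2 CAS(5→6) fails; counter now 6
#5 T1 reads 6
#6 T1 CAS(6→7) writes; counter now 7
#7 T1 reads 7
#8 T1 CAS(7→8) writes; counter now 8
#9 T1 reads 8
#10 T1 CAS(8→9) writes; counter now 9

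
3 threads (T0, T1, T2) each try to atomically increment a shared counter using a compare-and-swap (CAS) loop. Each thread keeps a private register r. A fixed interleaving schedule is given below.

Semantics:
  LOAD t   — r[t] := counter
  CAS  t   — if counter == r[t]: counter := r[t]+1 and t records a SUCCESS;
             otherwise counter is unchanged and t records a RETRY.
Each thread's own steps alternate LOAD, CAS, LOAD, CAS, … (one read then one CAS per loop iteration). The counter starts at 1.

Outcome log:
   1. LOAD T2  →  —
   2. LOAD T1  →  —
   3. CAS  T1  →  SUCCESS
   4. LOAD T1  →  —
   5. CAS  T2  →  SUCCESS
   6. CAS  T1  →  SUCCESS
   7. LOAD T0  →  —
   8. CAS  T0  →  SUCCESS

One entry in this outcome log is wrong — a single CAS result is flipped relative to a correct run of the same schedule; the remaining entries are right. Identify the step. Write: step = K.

Reference trace:
step 1: T2 LOAD ⇒ load; ctr=1 reg=1
step 2: T1 LOAD ⇒ load; ctr=1 reg=1
step 3: T1 CAS ⇒ ok; ctr=2 reg=1
step 4: T1 LOAD ⇒ load; ctr=2 reg=2
step 5: T2 CAS ⇒ retry; ctr=2 reg=1
step 6: T1 CAS ⇒ ok; ctr=3 reg=2
step 7: T0 LOAD ⇒ load; ctr=3 reg=3
step 8: T0 CAS ⇒ ok; ctr=4 reg=3
Mismatch at 5.

step = 5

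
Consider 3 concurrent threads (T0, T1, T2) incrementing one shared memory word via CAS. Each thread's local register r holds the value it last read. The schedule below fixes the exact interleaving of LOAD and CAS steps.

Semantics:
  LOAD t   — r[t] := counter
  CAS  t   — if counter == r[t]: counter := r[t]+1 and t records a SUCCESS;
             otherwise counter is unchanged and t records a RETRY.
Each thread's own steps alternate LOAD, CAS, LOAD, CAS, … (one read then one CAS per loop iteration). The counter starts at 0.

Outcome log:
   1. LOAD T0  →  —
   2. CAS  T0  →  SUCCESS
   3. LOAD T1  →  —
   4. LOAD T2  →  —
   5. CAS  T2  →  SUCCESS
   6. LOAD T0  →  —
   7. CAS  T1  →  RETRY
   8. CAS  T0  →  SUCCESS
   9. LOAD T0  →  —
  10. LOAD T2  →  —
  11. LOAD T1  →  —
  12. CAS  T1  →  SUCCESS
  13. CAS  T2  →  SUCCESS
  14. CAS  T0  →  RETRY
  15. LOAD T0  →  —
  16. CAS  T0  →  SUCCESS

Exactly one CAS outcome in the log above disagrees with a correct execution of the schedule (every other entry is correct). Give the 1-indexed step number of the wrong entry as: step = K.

Re-executing:
step 1: T0 LOAD ⇒ load; ctr=0 reg=0
step 2: T0 CAS ⇒ ok; ctr=1 reg=0
step 3: T1 LOAD ⇒ load; ctr=1 reg=1
step 4: T2 LOAD ⇒ load; ctr=1 reg=1
step 5: T2 CAS ⇒ ok; ctr=2 reg=1
step 6: T0 LOAD ⇒ load; ctr=2 reg=2
step 7: T1 CAS ⇒ retry; ctr=2 reg=1
step 8: T0 CAS ⇒ ok; ctr=3 reg=2
step 9: T0 LOAD ⇒ load; ctr=3 reg=3
step 10: T2 LOAD ⇒ load; ctr=3 reg=3
step 11: T1 LOAD ⇒ load; ctr=3 reg=3
step 12: T1 CAS ⇒ ok; ctr=4 reg=3
step 13: T2 CAS ⇒ retry; ctr=4 reg=3
step 14: T0 CAS ⇒ retry; ctr=4 reg=3
step 15: T0 LOAD ⇒ load; ctr=4 reg=4
step 16: T0 CAS ⇒ ok; ctr=5 reg=4
Flip is step 13.

step = 13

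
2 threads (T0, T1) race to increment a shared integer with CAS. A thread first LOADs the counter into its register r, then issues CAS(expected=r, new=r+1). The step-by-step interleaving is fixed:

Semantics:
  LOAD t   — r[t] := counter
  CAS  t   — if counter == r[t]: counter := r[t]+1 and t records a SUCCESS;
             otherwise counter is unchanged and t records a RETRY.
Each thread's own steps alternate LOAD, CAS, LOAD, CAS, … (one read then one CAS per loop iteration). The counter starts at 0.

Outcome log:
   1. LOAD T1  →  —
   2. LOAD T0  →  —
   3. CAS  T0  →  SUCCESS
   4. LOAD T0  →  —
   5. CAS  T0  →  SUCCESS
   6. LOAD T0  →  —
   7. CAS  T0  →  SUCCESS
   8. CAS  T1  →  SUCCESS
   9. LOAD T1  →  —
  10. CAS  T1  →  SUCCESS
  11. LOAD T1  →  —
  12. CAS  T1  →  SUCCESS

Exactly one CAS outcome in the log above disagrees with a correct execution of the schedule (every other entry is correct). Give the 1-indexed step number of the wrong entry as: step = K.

step = 8

Re-executing:
step 1: T1 LOAD ⇒ load; ctr=0 reg=0
step 2: T0 LOAD ⇒ load; ctr=0 reg=0
step 3: T0 CAS ⇒ ok; ctr=1 reg=0
step 4: T0 LOAD ⇒ load; ctr=1 reg=1
step 5: T0 CAS ⇒ ok; ctr=2 reg=1
step 6: T0 LOAD ⇒ load; ctr=2 reg=2
step 7: T0 CAS ⇒ ok; ctr=3 reg=2
step 8: T1 CAS ⇒ retry; ctr=3 reg=0
step 9: T1 LOAD ⇒ load; ctr=3 reg=3
step 10: T1 CAS ⇒ ok; ctr=4 reg=3
step 11: T1 LOAD ⇒ load; ctr=4 reg=4
step 12: T1 CAS ⇒ ok; ctr=5 reg=4
Log disagrees first at step 8.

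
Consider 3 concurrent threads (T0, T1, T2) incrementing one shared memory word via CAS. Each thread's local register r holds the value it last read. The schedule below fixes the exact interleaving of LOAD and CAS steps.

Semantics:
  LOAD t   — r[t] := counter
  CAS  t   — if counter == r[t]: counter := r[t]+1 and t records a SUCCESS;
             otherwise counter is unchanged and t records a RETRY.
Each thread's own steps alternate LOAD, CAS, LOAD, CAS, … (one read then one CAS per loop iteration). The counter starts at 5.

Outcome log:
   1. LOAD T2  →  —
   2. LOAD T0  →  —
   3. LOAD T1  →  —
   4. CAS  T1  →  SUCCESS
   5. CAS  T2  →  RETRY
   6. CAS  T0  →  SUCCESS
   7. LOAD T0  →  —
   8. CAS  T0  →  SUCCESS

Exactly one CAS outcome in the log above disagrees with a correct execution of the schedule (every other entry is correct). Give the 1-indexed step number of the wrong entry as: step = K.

step = 6

Re-executing:
   1) LOAD T2:  M=5  r_T2=5
   2) LOAD T0:  M=5  r_T0=5
   3) LOAD T1:  M=5  r_T1=5
   4) CAS  T1:  M=6  r_T1=5 ✓
   5) CAS  T2:  M=6  r_T2=5 ✗
   6) CAS  T0:  M=6  r_T0=5 ✗
   7) LOAD T0:  M=6  r_T0=6
   8) CAS  T0:  M=7  r_T0=6 ✓
Log disagrees first at step 6.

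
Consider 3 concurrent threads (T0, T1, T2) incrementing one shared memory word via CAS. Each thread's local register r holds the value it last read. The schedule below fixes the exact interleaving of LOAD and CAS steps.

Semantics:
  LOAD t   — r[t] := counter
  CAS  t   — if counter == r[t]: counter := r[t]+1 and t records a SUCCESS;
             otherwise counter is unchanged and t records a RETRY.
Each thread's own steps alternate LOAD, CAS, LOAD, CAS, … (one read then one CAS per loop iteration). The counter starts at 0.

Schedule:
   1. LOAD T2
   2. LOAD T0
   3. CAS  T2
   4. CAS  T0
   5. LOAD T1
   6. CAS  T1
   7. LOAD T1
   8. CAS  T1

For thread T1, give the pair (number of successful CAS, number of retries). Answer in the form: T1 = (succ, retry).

#1 T2 reads 0
#2 T0 reads 0
#3 T2 CAS(0→1) writes; counter now 1
#4 T0 CAS(0→1) fails; counter now 1
#5 T1 reads 1
#6 T1 CAS(1→2) writes; counter now 2
#7 T1 reads 2
#8 T1 CAS(2→3) writes; counter now 3

T1 = (2, 0)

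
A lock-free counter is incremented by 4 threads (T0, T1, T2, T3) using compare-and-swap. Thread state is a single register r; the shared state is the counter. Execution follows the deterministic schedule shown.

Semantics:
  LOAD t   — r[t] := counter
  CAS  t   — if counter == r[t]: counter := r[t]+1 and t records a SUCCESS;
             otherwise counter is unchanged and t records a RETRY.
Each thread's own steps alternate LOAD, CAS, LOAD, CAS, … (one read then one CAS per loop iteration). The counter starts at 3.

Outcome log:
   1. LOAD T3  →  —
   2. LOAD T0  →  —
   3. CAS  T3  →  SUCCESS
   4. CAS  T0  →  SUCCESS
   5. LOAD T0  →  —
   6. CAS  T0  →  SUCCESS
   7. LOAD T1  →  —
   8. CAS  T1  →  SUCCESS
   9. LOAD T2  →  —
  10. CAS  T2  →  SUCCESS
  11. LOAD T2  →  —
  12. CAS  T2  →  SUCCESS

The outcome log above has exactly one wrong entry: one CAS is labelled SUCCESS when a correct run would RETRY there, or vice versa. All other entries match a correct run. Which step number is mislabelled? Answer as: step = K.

step = 4

Re-executing:
[1] T3.load  rd  (counter 3, T3.r 3)
[2] T0.load  rd  (counter 3, T0.r 3)
[3] T3.cas  hit  (counter 4, T3.r 3)
[4] T0.cas  miss  (counter 4, T0.r 3)
[5] T0.load  rd  (counter 4, T0.r 4)
[6] T0.cas  hit  (counter 5, T0.r 4)
[7] T1.load  rd  (counter 5, T1.r 5)
[8] T1.cas  hit  (counter 6, T1.r 5)
[9] T2.load  rd  (counter 6, T2.r 6)
[10] T2.cas  hit  (counter 7, T2.r 6)
[11] T2.load  rd  (counter 7, T2.r 7)
[12] T2.cas  hit  (counter 8, T2.r 7)
Flip is step 4.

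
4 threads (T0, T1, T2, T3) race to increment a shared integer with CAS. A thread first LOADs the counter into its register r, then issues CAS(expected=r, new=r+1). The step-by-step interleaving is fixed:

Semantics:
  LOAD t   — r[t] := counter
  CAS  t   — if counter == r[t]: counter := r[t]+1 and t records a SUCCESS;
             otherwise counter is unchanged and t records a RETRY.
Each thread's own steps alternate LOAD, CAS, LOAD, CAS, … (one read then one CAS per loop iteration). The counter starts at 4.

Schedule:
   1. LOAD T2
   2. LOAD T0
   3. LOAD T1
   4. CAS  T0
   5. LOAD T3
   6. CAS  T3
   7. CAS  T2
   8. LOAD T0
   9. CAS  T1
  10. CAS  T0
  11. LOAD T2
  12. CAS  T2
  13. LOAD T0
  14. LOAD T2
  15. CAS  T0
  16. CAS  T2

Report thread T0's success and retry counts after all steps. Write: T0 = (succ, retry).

step 1: T2 LOAD ⇒ load; ctr=4 reg=4
step 2: T0 LOAD ⇒ load; ctr=4 reg=4
step 3: T1 LOAD ⇒ load; ctr=4 reg=4
step 4: T0 CAS ⇒ ok; ctr=5 reg=4
step 5: T3 LOAD ⇒ load; ctr=5 reg=5
step 6: T3 CAS ⇒ ok; ctr=6 reg=5
step 7: T2 CAS ⇒ retry; ctr=6 reg=4
step 8: T0 LOAD ⇒ load; ctr=6 reg=6
step 9: T1 CAS ⇒ retry; ctr=6 reg=4
step 10: T0 CAS ⇒ ok; ctr=7 reg=6
step 11: T2 LOAD ⇒ load; ctr=7 reg=7
step 12: T2 CAS ⇒ ok; ctr=8 reg=7
step 13: T0 LOAD ⇒ load; ctr=8 reg=8
step 14: T2 LOAD ⇒ load; ctr=8 reg=8
step 15: T0 CAS ⇒ ok; ctr=9 reg=8
step 16: T2 CAS ⇒ retry; ctr=9 reg=8

T0 = (3, 0)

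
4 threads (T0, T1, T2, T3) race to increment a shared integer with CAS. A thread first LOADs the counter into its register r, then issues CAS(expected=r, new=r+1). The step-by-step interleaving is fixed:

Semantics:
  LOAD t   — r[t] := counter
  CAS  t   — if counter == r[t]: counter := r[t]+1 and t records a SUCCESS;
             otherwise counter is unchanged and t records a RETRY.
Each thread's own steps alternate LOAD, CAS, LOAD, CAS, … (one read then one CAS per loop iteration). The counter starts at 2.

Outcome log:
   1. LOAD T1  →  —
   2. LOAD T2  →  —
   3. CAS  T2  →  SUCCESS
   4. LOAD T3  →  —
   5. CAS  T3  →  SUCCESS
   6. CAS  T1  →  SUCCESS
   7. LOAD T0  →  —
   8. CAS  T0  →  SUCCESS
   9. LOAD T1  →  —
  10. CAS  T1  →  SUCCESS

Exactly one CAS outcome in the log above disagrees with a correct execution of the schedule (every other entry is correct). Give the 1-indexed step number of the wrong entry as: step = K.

step = 6

Reference trace:
[1] T1.load  rd  (counter 2, T1.r 2)
[2] T2.load  rd  (counter 2, T2.r 2)
[3] T2.cas  hit  (counter 3, T2.r 2)
[4] T3.load  rd  (counter 3, T3.r 3)
[5] T3.cas  hit  (counter 4, T3.r 3)
[6] T1.cas  miss  (counter 4, T1.r 2)
[7] T0.load  rd  (counter 4, T0.r 4)
[8] T0.cas  hit  (counter 5, T0.r 4)
[9] T1.load  rd  (counter 5, T1.r 5)
[10] T1.cas  hit  (counter 6, T1.r 5)
Log disagrees first at step 6.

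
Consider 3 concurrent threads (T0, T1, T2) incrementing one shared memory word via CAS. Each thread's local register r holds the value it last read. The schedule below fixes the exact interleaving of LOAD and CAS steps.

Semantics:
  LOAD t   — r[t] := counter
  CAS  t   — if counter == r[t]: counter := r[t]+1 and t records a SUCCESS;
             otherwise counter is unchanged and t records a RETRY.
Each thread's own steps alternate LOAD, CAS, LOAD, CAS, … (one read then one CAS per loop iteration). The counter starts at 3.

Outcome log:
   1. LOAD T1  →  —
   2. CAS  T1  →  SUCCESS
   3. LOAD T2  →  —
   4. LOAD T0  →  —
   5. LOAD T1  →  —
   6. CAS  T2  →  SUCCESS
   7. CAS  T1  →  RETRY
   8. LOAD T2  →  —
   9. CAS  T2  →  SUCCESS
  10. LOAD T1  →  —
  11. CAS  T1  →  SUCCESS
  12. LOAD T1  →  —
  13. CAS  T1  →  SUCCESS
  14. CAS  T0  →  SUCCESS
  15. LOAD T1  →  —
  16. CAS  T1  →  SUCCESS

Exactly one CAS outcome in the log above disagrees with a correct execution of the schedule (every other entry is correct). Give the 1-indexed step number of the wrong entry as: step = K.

step = 14

Correct run:
#1 T1 reads 3
#2 T1 CAS(3→4) writes; counter now 4
#3 T2 reads 4
#4 T0 reads 4
#5 T1 reads 4
#6 T2 CAS(4→5) writes; counter now 5
#7 T1 CAS(4→5) fails; counter now 5
#8 T2 reads 5
#9 T2 CAS(5→6) writes; counter now 6
#10 T1 reads 6
#11 T1 CAS(6→7) writes; counter now 7
#12 T1 reads 7
#13 T1 CAS(7→8) writes; counter now 8
#14 T0 CAS(4→5) fails; counter now 8
#15 T1 reads 8
#16 T1 CAS(8→9) writes; counter now 9
Mismatch at 14.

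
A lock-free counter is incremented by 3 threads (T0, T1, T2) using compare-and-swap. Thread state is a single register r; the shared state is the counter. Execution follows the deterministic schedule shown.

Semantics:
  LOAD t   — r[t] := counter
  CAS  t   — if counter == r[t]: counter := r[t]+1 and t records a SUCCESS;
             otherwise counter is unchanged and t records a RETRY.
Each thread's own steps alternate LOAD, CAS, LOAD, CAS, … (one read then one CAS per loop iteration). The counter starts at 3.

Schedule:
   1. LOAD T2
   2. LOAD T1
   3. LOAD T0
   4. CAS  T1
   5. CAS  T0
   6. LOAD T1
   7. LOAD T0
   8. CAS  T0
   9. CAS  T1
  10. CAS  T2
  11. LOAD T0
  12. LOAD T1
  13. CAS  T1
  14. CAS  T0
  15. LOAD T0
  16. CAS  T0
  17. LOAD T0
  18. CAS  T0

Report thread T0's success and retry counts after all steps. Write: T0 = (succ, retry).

T0 = (3, 2)

[1] T2.load  rd  (counter 3, T2.r 3)
[2] T1.load  rd  (counter 3, T1.r 3)
[3] T0.load  rd  (counter 3, T0.r 3)
[4] T1.cas  hit  (counter 4, T1.r 3)
[5] T0.cas  miss  (counter 4, T0.r 3)
[6] T1.load  rd  (counter 4, T1.r 4)
[7] T0.load  rd  (counter 4, T0.r 4)
[8] T0.cas  hit  (counter 5, T0.r 4)
[9] T1.cas  miss  (counter 5, T1.r 4)
[10] T2.cas  miss  (counter 5, T2.r 3)
[11] T0.load  rd  (counter 5, T0.r 5)
[12] T1.load  rd  (counter 5, T1.r 5)
[13] T1.cas  hit  (counter 6, T1.r 5)
[14] T0.cas  miss  (counter 6, T0.r 5)
[15] T0.load  rd  (counter 6, T0.r 6)
[16] T0.cas  hit  (counter 7, T0.r 6)
[17] T0.load  rd  (counter 7, T0.r 7)
[18] T0.cas  hit  (counter 8, T0.r 7)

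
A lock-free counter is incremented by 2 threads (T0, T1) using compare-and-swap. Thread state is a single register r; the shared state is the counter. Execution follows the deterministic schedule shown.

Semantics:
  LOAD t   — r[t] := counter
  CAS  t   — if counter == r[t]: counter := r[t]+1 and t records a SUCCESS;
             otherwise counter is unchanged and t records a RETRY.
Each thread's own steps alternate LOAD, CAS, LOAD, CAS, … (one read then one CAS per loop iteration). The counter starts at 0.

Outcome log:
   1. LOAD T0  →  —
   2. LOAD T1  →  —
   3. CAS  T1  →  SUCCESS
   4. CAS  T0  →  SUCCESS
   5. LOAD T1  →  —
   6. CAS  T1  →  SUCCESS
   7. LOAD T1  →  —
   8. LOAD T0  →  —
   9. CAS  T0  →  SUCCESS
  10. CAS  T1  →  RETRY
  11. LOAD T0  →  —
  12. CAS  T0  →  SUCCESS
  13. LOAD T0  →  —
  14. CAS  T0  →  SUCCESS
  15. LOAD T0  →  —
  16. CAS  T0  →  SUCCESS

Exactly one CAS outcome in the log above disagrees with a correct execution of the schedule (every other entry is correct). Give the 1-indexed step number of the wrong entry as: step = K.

Correct run:
step 1: T0 LOAD ⇒ load; ctr=0 reg=0
step 2: T1 LOAD ⇒ load; ctr=0 reg=0
step 3: T1 CAS ⇒ ok; ctr=1 reg=0
step 4: T0 CAS ⇒ retry; ctr=1 reg=0
step 5: T1 LOAD ⇒ load; ctr=1 reg=1
step 6: T1 CAS ⇒ ok; ctr=2 reg=1
step 7: T1 LOAD ⇒ load; ctr=2 reg=2
step 8: T0 LOAD ⇒ load; ctr=2 reg=2
step 9: T0 CAS ⇒ ok; ctr=3 reg=2
step 10: T1 CAS ⇒ retry; ctr=3 reg=2
step 11: T0 LOAD ⇒ load; ctr=3 reg=3
step 12: T0 CAS ⇒ ok; ctr=4 reg=3
step 13: T0 LOAD ⇒ load; ctr=4 reg=4
step 14: T0 CAS ⇒ ok; ctr=5 reg=4
step 15: T0 LOAD ⇒ load; ctr=5 reg=5
step 16: T0 CAS ⇒ ok; ctr=6 reg=5
Flip is step 4.

step = 4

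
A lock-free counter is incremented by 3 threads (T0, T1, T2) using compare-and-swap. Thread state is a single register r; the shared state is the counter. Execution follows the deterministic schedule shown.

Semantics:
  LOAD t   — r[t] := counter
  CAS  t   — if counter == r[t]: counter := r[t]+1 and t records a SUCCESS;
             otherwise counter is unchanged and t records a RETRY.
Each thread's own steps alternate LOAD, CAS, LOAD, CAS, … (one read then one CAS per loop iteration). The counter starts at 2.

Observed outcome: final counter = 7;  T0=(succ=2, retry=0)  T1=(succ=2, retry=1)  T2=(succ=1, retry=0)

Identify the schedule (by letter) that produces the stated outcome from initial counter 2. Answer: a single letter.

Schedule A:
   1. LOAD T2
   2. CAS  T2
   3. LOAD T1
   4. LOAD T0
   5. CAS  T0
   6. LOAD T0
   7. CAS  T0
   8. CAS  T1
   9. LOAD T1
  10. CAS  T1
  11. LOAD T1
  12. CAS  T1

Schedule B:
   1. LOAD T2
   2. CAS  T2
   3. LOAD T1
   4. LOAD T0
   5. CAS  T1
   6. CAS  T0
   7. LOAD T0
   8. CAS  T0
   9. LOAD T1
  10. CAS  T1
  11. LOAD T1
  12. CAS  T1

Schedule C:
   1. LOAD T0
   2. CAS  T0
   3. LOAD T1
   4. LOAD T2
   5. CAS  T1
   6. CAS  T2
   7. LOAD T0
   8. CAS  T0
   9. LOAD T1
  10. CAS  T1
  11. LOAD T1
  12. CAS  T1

Tracing schedule A:
1. LOAD T2 → mem=2 r[T2]=2 [LOAD]
2. CAS T2 → mem=3 r[T2]=2 [OK]
3. LOAD T1 → mem=3 r[T1]=3 [LOAD]
4. LOAD T0 → mem=3 r[T0]=3 [LOAD]
5. CAS T0 → mem=4 r[T0]=3 [OK]
6. LOAD T0 → mem=4 r[T0]=4 [LOAD]
7. CAS T0 → mem=5 r[T0]=4 [OK]
8. CAS T1 → mem=5 r[T1]=3 [RETRY]
9. LOAD T1 → mem=5 r[T1]=5 [LOAD]
10. CAS T1 → mem=6 r[T1]=5 [OK]
11. LOAD T1 → mem=6 r[T1]=6 [LOAD]
12. CAS T1 → mem=7 r[T1]=6 [OK]

A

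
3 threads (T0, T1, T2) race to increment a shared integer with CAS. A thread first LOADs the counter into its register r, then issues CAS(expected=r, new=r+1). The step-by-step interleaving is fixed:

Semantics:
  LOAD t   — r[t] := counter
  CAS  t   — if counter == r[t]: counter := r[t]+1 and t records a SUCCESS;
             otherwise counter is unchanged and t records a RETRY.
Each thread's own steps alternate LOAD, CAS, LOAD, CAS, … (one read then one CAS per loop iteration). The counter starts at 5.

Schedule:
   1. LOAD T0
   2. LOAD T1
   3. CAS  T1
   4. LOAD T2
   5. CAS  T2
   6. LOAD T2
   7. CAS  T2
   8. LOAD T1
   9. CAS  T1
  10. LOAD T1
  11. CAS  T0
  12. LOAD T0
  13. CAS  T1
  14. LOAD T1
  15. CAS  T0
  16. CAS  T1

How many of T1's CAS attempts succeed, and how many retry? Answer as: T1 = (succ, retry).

1. LOAD T0 → mem=5 r[T0]=5 [LOAD]
2. LOAD T1 → mem=5 r[T1]=5 [LOAD]
3. CAS T1 → mem=6 r[T1]=5 [OK]
4. LOAD T2 → mem=6 r[T2]=6 [LOAD]
5. CAS T2 → mem=7 r[T2]=6 [OK]
6. LOAD T2 → mem=7 r[T2]=7 [LOAD]
7. CAS T2 → mem=8 r[T2]=7 [OK]
8. LOAD T1 → mem=8 r[T1]=8 [LOAD]
9. CAS T1 → mem=9 r[T1]=8 [OK]
10. LOAD T1 → mem=9 r[T1]=9 [LOAD]
11. CAS T0 → mem=9 r[T0]=5 [RETRY]
12. LOAD T0 → mem=9 r[T0]=9 [LOAD]
13. CAS T1 → mem=10 r[T1]=9 [OK]
14. LOAD T1 → mem=10 r[T1]=10 [LOAD]
15. CAS T0 → mem=10 r[T0]=9 [RETRY]
16. CAS T1 → mem=11 r[T1]=10 [OK]

T1 = (4, 0)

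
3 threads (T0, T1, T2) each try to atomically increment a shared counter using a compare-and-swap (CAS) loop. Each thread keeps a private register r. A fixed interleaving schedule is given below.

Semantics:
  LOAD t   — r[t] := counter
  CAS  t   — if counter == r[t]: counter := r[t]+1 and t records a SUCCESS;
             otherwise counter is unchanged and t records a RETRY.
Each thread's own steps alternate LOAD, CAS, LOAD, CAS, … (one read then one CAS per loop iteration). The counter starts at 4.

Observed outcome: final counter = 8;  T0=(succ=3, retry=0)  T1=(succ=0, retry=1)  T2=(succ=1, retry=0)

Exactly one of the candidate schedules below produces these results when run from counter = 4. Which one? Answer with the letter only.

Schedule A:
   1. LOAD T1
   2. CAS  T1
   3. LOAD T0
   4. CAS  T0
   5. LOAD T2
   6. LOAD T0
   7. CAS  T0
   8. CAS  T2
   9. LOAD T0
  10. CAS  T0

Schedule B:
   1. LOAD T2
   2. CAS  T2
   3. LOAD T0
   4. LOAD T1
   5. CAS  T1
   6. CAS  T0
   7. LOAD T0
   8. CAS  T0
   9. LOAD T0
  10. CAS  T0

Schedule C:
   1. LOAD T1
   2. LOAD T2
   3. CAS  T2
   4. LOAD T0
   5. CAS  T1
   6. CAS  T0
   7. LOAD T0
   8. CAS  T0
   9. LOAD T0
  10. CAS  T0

C

Run C:
[1] T1.load  rd  (counter 4, T1.r 4)
[2] T2.load  rd  (counter 4, T2.r 4)
[3] T2.cas  hit  (counter 5, T2.r 4)
[4] T0.load  rd  (counter 5, T0.r 5)
[5] T1.cas  miss  (counter 5, T1.r 4)
[6] T0.cas  hit  (counter 6, T0.r 5)
[7] T0.load  rd  (counter 6, T0.r 6)
[8] T0.cas  hit  (counter 7, T0.r 6)
[9] T0.load  rd  (counter 7, T0.r 7)
[10] T0.cas  hit  (counter 8, T0.r 7)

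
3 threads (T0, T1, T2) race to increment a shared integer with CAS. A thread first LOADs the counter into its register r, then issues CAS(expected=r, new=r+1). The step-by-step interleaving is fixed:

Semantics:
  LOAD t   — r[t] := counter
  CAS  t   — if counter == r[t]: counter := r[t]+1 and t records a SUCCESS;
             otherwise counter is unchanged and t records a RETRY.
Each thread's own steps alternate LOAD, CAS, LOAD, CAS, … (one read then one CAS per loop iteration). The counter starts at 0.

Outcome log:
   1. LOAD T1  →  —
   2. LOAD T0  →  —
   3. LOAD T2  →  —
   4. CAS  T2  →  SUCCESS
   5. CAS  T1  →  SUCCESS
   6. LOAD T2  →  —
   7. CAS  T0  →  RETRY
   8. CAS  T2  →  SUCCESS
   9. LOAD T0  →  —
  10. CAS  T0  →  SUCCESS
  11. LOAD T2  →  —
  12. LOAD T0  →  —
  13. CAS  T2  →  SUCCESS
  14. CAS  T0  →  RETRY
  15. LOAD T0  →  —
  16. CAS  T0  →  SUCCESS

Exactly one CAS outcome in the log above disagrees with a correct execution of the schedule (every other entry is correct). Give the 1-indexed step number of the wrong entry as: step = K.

Correct run:
T1 LOAD — after: cnt=0, r=0 — load
T0 LOAD — after: cnt=0, r=0 — load
T2 LOAD — after: cnt=0, r=0 — load
T2 CAS — after: cnt=1, r=0 — ok
T1 CAS — after: cnt=1, r=0 — retry
T2 LOAD — after: cnt=1, r=1 — load
T0 CAS — after: cnt=1, r=0 — retry
T2 CAS — after: cnt=2, r=1 — ok
T0 LOAD — after: cnt=2, r=2 — load
T0 CAS — after: cnt=3, r=2 — ok
T2 LOAD — after: cnt=3, r=3 — load
T0 LOAD — after: cnt=3, r=3 — load
T2 CAS — after: cnt=4, r=3 — ok
T0 CAS — after: cnt=4, r=3 — retry
T0 LOAD — after: cnt=4, r=4 — load
T0 CAS — after: cnt=5, r=4 — ok
Flip is step 5.

step = 5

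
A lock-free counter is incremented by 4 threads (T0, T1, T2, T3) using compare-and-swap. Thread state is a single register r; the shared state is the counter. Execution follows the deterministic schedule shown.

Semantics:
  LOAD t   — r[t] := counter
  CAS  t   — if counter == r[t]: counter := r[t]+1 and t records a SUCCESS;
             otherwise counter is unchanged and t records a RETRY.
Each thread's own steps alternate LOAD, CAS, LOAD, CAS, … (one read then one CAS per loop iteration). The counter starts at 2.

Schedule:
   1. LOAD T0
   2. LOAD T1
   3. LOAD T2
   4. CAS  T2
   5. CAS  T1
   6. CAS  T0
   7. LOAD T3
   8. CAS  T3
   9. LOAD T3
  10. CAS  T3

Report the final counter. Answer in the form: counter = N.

[1] T0.load  rd  (counter 2, T0.r 2)
[2] T1.load  rd  (counter 2, T1.r 2)
[3] T2.load  rd  (counter 2, T2.r 2)
[4] T2.cas  hit  (counter 3, T2.r 2)
[5] T1.cas  miss  (counter 3, T1.r 2)
[6] T0.cas  miss  (counter 3, T0.r 2)
[7] T3.load  rd  (counter 3, T3.r 3)
[8] T3.cas  hit  (counter 4, T3.r 3)
[9] T3.load  rd  (counter 4, T3.r 4)
[10] T3.cas  hit  (counter 5, T3.r 4)

counter = 5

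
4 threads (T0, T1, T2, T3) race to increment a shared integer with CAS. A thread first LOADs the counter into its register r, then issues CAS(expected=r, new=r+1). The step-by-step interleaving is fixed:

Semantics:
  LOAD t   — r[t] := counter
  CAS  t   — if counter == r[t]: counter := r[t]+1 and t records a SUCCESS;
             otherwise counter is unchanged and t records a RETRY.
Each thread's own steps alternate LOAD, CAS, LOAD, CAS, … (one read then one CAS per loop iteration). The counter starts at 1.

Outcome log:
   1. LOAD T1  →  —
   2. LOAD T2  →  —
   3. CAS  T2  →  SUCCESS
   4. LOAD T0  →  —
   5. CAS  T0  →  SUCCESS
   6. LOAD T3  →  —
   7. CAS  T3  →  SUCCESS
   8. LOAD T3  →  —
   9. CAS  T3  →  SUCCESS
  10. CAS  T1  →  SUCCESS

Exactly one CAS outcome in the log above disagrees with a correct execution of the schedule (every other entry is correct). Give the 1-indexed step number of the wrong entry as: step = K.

step = 10

Correct run:
#1 T1 reads 1
#2 T2 reads 1
#3 T2 CAS(1→2) writes; counter now 2
#4 T0 reads 2
#5 T0 CAS(2→3) writes; counter now 3
#6 T3 reads 3
#7 T3 CAS(3→4) writes; counter now 4
#8 T3 reads 4
#9 T3 CAS(4→5) writes; counter now 5
#10 T1 CAS(1→2) fails; counter now 5
Mismatch at 10.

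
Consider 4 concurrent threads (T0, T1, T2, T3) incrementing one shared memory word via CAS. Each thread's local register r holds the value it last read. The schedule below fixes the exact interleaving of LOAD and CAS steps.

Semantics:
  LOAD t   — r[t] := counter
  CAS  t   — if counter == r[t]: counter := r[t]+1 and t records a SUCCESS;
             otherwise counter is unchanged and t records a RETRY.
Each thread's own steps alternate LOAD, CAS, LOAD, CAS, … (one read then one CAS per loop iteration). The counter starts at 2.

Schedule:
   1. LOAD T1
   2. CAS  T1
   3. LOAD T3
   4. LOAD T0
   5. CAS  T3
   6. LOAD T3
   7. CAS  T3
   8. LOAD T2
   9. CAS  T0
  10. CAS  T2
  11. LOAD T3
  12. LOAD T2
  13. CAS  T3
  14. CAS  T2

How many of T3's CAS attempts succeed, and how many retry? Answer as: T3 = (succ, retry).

[1] T1.load  rd  (counter 2, T1.r 2)
[2] T1.cas  hit  (counter 3, T1.r 2)
[3] T3.load  rd  (counter 3, T3.r 3)
[4] T0.load  rd  (counter 3, T0.r 3)
[5] T3.cas  hit  (counter 4, T3.r 3)
[6] T3.load  rd  (counter 4, T3.r 4)
[7] T3.cas  hit  (counter 5, T3.r 4)
[8] T2.load  rd  (counter 5, T2.r 5)
[9] T0.cas  miss  (counter 5, T0.r 3)
[10] T2.cas  hit  (counter 6, T2.r 5)
[11] T3.load  rd  (counter 6, T3.r 6)
[12] T2.load  rd  (counter 6, T2.r 6)
[13] T3.cas  hit  (counter 7, T3.r 6)
[14] T2.cas  miss  (counter 7, T2.r 6)

T3 = (3, 0)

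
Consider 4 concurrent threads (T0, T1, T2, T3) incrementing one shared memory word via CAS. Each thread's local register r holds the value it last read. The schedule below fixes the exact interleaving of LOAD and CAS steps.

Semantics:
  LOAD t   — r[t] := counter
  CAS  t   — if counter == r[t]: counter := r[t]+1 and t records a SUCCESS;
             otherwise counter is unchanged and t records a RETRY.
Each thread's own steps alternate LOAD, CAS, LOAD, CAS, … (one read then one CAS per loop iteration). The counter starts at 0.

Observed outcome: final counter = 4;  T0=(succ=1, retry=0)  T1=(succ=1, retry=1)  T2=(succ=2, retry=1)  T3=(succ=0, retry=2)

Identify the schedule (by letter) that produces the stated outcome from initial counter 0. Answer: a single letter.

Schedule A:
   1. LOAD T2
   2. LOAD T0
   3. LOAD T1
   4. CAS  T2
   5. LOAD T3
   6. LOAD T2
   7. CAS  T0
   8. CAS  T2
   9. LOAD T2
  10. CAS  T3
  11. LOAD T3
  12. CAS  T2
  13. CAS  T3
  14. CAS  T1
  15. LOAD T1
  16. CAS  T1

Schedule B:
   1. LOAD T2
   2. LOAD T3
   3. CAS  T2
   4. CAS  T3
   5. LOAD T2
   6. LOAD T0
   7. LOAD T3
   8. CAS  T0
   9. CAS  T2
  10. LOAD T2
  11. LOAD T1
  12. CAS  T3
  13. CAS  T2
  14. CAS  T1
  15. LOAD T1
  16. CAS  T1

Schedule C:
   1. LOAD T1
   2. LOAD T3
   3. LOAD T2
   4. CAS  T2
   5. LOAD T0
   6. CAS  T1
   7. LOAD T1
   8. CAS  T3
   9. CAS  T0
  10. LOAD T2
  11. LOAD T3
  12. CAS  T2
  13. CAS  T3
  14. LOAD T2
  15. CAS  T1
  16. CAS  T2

B

Run B:
   1) LOAD T2:  M=0  r_T2=0
   2) LOAD T3:  M=0  r_T3=0
   3) CAS  T2:  M=1  r_T2=0 ✓
   4) CAS  T3:  M=1  r_T3=0 ✗
   5) LOAD T2:  M=1  r_T2=1
   6) LOAD T0:  M=1  r_T0=1
   7) LOAD T3:  M=1  r_T3=1
   8) CAS  T0:  M=2  r_T0=1 ✓
   9) CAS  T2:  M=2  r_T2=1 ✗
  10) LOAD T2:  M=2  r_T2=2
  11) LOAD T1:  M=2  r_T1=2
  12) CAS  T3:  M=2  r_T3=1 ✗
  13) CAS  T2:  M=3  r_T2=2 ✓
  14) CAS  T1:  M=3  r_T1=2 ✗
  15) LOAD T1:  M=3  r_T1=3
  16) CAS  T1:  M=4  r_T1=3 ✓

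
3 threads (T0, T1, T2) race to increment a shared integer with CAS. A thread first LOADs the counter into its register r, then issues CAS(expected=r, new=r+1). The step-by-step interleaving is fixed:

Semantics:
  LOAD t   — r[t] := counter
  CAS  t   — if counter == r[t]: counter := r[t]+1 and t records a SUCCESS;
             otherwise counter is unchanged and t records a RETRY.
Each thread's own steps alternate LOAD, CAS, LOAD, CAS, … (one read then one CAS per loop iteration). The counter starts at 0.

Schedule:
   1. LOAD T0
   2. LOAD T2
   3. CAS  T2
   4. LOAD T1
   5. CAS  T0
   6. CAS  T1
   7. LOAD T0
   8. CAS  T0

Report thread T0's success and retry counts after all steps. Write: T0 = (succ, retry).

T0 = (1, 1)

1. LOAD T0 → mem=0 r[T0]=0 [LOAD]
2. LOAD T2 → mem=0 r[T2]=0 [LOAD]
3. CAS T2 → mem=1 r[T2]=0 [OK]
4. LOAD T1 → mem=1 r[T1]=1 [LOAD]
5. CAS T0 → mem=1 r[T0]=0 [RETRY]
6. CAS T1 → mem=2 r[T1]=1 [OK]
7. LOAD T0 → mem=2 r[T0]=2 [LOAD]
8. CAS T0 → mem=3 r[T0]=2 [OK]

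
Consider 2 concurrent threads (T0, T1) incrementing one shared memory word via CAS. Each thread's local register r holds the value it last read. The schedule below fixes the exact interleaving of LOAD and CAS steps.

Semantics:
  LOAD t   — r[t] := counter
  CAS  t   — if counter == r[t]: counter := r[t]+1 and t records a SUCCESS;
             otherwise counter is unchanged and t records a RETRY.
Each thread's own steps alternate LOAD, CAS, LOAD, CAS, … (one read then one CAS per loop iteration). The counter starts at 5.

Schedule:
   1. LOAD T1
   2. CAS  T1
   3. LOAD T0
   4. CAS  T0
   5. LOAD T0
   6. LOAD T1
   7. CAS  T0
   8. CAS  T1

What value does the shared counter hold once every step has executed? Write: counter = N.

#1 T1 reads 5
#2 T1 CAS(5→6) writes; counter now 6
#3 T0 reads 6
#4 T0 CAS(6→7) writes; counter now 7
#5 T0 reads 7
#6 T1 reads 7
#7 T0 CAS(7→8) writes; counter now 8
#8 T1 CAS(7→8) fails; counter now 8

counter = 8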